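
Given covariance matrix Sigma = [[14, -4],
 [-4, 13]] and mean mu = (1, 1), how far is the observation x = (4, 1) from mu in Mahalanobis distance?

Step 1 — centre the observation: (x - mu) = (3, 0).

Step 2 — invert Sigma. det(Sigma) = 14·13 - (-4)² = 166.
  Sigma^{-1} = (1/det) · [[d, -b], [-b, a]] = [[0.0783, 0.0241],
 [0.0241, 0.0843]].

Step 3 — form the quadratic (x - mu)^T · Sigma^{-1} · (x - mu):
  Sigma^{-1} · (x - mu) = (0.2349, 0.0723).
  (x - mu)^T · [Sigma^{-1} · (x - mu)] = (3)·(0.2349) + (0)·(0.0723) = 0.7048.

Step 4 — take square root: d = √(0.7048) ≈ 0.8395.

d(x, mu) = √(0.7048) ≈ 0.8395


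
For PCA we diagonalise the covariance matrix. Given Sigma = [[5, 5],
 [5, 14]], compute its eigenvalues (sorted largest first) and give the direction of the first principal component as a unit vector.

Step 1 — characteristic polynomial of 2×2 Sigma:
  det(Sigma - λI) = λ² - trace · λ + det = 0.
  trace = 5 + 14 = 19, det = 5·14 - (5)² = 45.
Step 2 — discriminant:
  Δ = trace² - 4·det = 361 - 180 = 181.
Step 3 — eigenvalues:
  λ = (trace ± √Δ)/2 = (19 ± 13.4536)/2,
  λ_1 = 16.2268,  λ_2 = 2.7732.

Step 4 — unit eigenvector for λ_1: solve (Sigma - λ_1 I)v = 0. First row:
  (5 - 16.2268)·v_x + (5)·v_y = 0, i.e. (-11.2268)·v_x + (5)·v_y = 0,
  so v ∝ (b, λ_1 - a) = (5, 11.2268) = u.
  ||u|| = √((5)² + (11.2268)²) = √(151.0413) ≈ 12.2899,
  v_1 = u/||u|| ≈ (0.4068, 0.9135) (||v_1|| = 1).

λ_1 = 16.2268,  λ_2 = 2.7732;  v_1 ≈ (0.4068, 0.9135)


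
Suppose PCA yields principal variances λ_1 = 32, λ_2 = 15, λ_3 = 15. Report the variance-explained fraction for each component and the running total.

Step 1 — total variance = trace(Sigma) = Σ λ_i = 32 + 15 + 15 = 62.

Step 2 — fraction explained by component i = λ_i / Σ λ:
  PC1: 32/62 = 0.5161
  PC2: 15/62 = 0.2419
  PC3: 15/62 = 0.2419

Step 3 — cumulative fraction after k components = (λ_1 + ... + λ_k) / Σ λ:
  k = 1: 32/62 = 0.5161
  k = 2: (32 + 15)/62 = 47/62 = 0.7581
  k = 3: (32 + 15 + 15)/62 = 62/62 = 1

Summary (fraction, with percent):

explained: PC1 0.5161 (51.61%), PC2 0.2419 (24.19%), PC3 0.2419 (24.19%);  cumulative: 0.5161, 0.7581, 1


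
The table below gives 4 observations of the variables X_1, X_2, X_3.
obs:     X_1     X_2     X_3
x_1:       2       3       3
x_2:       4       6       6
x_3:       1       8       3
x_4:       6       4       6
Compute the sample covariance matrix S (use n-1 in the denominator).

Step 1 — column means:
  mean(X_1) = (2 + 4 + 1 + 6) / 4 = 13/4 = 3.25
  mean(X_2) = (3 + 6 + 8 + 4) / 4 = 21/4 = 5.25
  mean(X_3) = (3 + 6 + 3 + 6) / 4 = 18/4 = 4.5

Step 2 — sample covariance S[i,j] = (1/(n-1)) · Σ_k (x_{k,i} - mean_i) · (x_{k,j} - mean_j), with n-1 = 3.
  S[X_1,X_1] = ((-1.25)·(-1.25) + (0.75)·(0.75) + (-2.25)·(-2.25) + (2.75)·(2.75)) / 3 = 14.75/3 = 4.9167
  S[X_1,X_2] = ((-1.25)·(-2.25) + (0.75)·(0.75) + (-2.25)·(2.75) + (2.75)·(-1.25)) / 3 = -6.25/3 = -2.0833
  S[X_1,X_3] = ((-1.25)·(-1.5) + (0.75)·(1.5) + (-2.25)·(-1.5) + (2.75)·(1.5)) / 3 = 10.5/3 = 3.5
  S[X_2,X_2] = ((-2.25)·(-2.25) + (0.75)·(0.75) + (2.75)·(2.75) + (-1.25)·(-1.25)) / 3 = 14.75/3 = 4.9167
  S[X_2,X_3] = ((-2.25)·(-1.5) + (0.75)·(1.5) + (2.75)·(-1.5) + (-1.25)·(1.5)) / 3 = -1.5/3 = -0.5
  S[X_3,X_3] = ((-1.5)·(-1.5) + (1.5)·(1.5) + (-1.5)·(-1.5) + (1.5)·(1.5)) / 3 = 9/3 = 3

S is symmetric (S[j,i] = S[i,j]). Assembling:

S = [[4.9167, -2.0833, 3.5],
 [-2.0833, 4.9167, -0.5],
 [3.5, -0.5, 3]]


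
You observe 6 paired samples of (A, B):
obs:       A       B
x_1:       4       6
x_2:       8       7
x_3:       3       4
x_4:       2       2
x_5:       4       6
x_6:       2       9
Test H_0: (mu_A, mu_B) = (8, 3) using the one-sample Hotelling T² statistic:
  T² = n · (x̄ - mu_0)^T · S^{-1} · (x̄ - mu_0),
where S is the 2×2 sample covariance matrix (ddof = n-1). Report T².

Step 1 — sample mean vector:
  mean(A) = (4 + 8 + 3 + 2 + 4 + 2) / 6 = 23/6 = 3.8333
  mean(B) = (6 + 7 + 4 + 2 + 6 + 9) / 6 = 34/6 = 5.6667
  x̄ = (3.8333, 5.6667),  deviation x̄ - mu_0 = (3.8333, 5.6667) - (8, 3) = (-4.1667, 2.6667).

Step 2 — sample covariance matrix, S[i,j] = (1/(n-1)) · Σ_k (x_{k,i} - mean_i) · (x_{k,j} - mean_j), divisor n-1 = 5:
  S[A,A] = ((0.1667)·(0.1667) + (4.1667)·(4.1667) + (-0.8333)·(-0.8333) + (-1.8333)·(-1.8333) + (0.1667)·(0.1667) + (-1.8333)·(-1.8333)) / 5 = 24.8333/5 = 4.9667
  S[A,B] = ((0.1667)·(0.3333) + (4.1667)·(1.3333) + (-0.8333)·(-1.6667) + (-1.8333)·(-3.6667) + (0.1667)·(0.3333) + (-1.8333)·(3.3333)) / 5 = 7.6667/5 = 1.5333
  S[B,B] = ((0.3333)·(0.3333) + (1.3333)·(1.3333) + (-1.6667)·(-1.6667) + (-3.6667)·(-3.6667) + (0.3333)·(0.3333) + (3.3333)·(3.3333)) / 5 = 29.3333/5 = 5.8667
  S = [[4.9667, 1.5333],
 [1.5333, 5.8667]].

Step 3 — invert S. det(S) = 4.9667·5.8667 - (1.5333)² = 26.7867.
  S^{-1} = (1/det) · [[d, -b], [-b, a]] = [[0.219, -0.0572],
 [-0.0572, 0.1854]].

Step 4 — quadratic form (x̄ - mu_0)^T · S^{-1} · (x̄ - mu_0):
  S^{-1} · (x̄ - mu_0) = (-1.0652, 0.733),
  (x̄ - mu_0)^T · [...] = (-4.1667)·(-1.0652) + (2.6667)·(0.733) = 6.3929.

Step 5 — scale by n: T² = 6 · 6.3929 = 38.3574.

T² ≈ 38.3574


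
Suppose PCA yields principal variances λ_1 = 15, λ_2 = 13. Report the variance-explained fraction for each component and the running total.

Step 1 — total variance = trace(Sigma) = Σ λ_i = 15 + 13 = 28.

Step 2 — fraction explained by component i = λ_i / Σ λ:
  PC1: 15/28 = 0.5357
  PC2: 13/28 = 0.4643

Step 3 — cumulative fraction after k components = (λ_1 + ... + λ_k) / Σ λ:
  k = 1: 15/28 = 0.5357
  k = 2: (15 + 13)/28 = 28/28 = 1

Summary (fraction, with percent):

explained: PC1 0.5357 (53.57%), PC2 0.4643 (46.43%);  cumulative: 0.5357, 1


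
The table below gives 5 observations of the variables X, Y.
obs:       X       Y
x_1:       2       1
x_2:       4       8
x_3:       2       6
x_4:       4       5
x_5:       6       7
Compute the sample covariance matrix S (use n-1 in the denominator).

Step 1 — column means:
  mean(X) = (2 + 4 + 2 + 4 + 6) / 5 = 18/5 = 3.6
  mean(Y) = (1 + 8 + 6 + 5 + 7) / 5 = 27/5 = 5.4

Step 2 — sample covariance S[i,j] = (1/(n-1)) · Σ_k (x_{k,i} - mean_i) · (x_{k,j} - mean_j), with n-1 = 4.
  S[X,X] = ((-1.6)·(-1.6) + (0.4)·(0.4) + (-1.6)·(-1.6) + (0.4)·(0.4) + (2.4)·(2.4)) / 4 = 11.2/4 = 2.8
  S[X,Y] = ((-1.6)·(-4.4) + (0.4)·(2.6) + (-1.6)·(0.6) + (0.4)·(-0.4) + (2.4)·(1.6)) / 4 = 10.8/4 = 2.7
  S[Y,Y] = ((-4.4)·(-4.4) + (2.6)·(2.6) + (0.6)·(0.6) + (-0.4)·(-0.4) + (1.6)·(1.6)) / 4 = 29.2/4 = 7.3

S is symmetric (S[j,i] = S[i,j]). Assembling:

S = [[2.8, 2.7],
 [2.7, 7.3]]


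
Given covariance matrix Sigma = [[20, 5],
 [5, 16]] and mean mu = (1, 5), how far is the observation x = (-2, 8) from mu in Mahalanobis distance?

Step 1 — centre the observation: (x - mu) = (-3, 3).

Step 2 — invert Sigma. det(Sigma) = 20·16 - (5)² = 295.
  Sigma^{-1} = (1/det) · [[d, -b], [-b, a]] = [[0.0542, -0.0169],
 [-0.0169, 0.0678]].

Step 3 — form the quadratic (x - mu)^T · Sigma^{-1} · (x - mu):
  Sigma^{-1} · (x - mu) = (-0.2136, 0.2542).
  (x - mu)^T · [Sigma^{-1} · (x - mu)] = (-3)·(-0.2136) + (3)·(0.2542) = 1.4034.

Step 4 — take square root: d = √(1.4034) ≈ 1.1846.

d(x, mu) = √(1.4034) ≈ 1.1846


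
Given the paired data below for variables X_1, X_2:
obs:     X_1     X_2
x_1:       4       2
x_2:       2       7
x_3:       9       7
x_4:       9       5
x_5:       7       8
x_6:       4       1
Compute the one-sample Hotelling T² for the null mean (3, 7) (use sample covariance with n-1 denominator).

Step 1 — sample mean vector:
  mean(X_1) = (4 + 2 + 9 + 9 + 7 + 4) / 6 = 35/6 = 5.8333
  mean(X_2) = (2 + 7 + 7 + 5 + 8 + 1) / 6 = 30/6 = 5
  x̄ = (5.8333, 5),  deviation x̄ - mu_0 = (5.8333, 5) - (3, 7) = (2.8333, -2).

Step 2 — sample covariance matrix, S[i,j] = (1/(n-1)) · Σ_k (x_{k,i} - mean_i) · (x_{k,j} - mean_j), divisor n-1 = 5:
  S[X_1,X_1] = ((-1.8333)·(-1.8333) + (-3.8333)·(-3.8333) + (3.1667)·(3.1667) + (3.1667)·(3.1667) + (1.1667)·(1.1667) + (-1.8333)·(-1.8333)) / 5 = 42.8333/5 = 8.5667
  S[X_1,X_2] = ((-1.8333)·(-3) + (-3.8333)·(2) + (3.1667)·(2) + (3.1667)·(0) + (1.1667)·(3) + (-1.8333)·(-4)) / 5 = 15/5 = 3
  S[X_2,X_2] = ((-3)·(-3) + (2)·(2) + (2)·(2) + (0)·(0) + (3)·(3) + (-4)·(-4)) / 5 = 42/5 = 8.4
  S = [[8.5667, 3],
 [3, 8.4]].

Step 3 — invert S. det(S) = 8.5667·8.4 - (3)² = 62.96.
  S^{-1} = (1/det) · [[d, -b], [-b, a]] = [[0.1334, -0.0476],
 [-0.0476, 0.1361]].

Step 4 — quadratic form (x̄ - mu_0)^T · S^{-1} · (x̄ - mu_0):
  S^{-1} · (x̄ - mu_0) = (0.4733, -0.4071),
  (x̄ - mu_0)^T · [...] = (2.8333)·(0.4733) + (-2)·(-0.4071) = 2.1553.

Step 5 — scale by n: T² = 6 · 2.1553 = 12.932.

T² ≈ 12.932


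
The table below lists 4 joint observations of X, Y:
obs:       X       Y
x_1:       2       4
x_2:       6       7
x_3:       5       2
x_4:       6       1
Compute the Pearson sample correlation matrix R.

Step 1 — column means:
  mean(X) = (2 + 6 + 5 + 6) / 4 = 19/4 = 4.75
  mean(Y) = (4 + 7 + 2 + 1) / 4 = 14/4 = 3.5

Step 2 — sample variances and covariances s[i,j] = (1/(n-1)) · Σ_k (x_{k,i} - mean_i) · (x_{k,j} - mean_j), with n-1 = 3:
  s[X,X] = ((-2.75)·(-2.75) + (1.25)·(1.25) + (0.25)·(0.25) + (1.25)·(1.25)) / 3 = 10.75/3 = 3.5833
  s[X,Y] = ((-2.75)·(0.5) + (1.25)·(3.5) + (0.25)·(-1.5) + (1.25)·(-2.5)) / 3 = -0.5/3 = -0.1667
  s[Y,Y] = ((0.5)·(0.5) + (3.5)·(3.5) + (-1.5)·(-1.5) + (-2.5)·(-2.5)) / 3 = 21/3 = 7
  Sample standard deviations s_i = √(s[i,i]):
  s(X) = √(3.5833) = 1.893
  s(Y) = √(7) = 2.6458

Step 3 — r_{ij} = s_{ij} / (s_i · s_j):
  r[X,X] = 1 (diagonal).
  r[X,Y] = -0.1667 / (1.893 · 2.6458) = -0.1667 / 5.0083 = -0.0333
  r[Y,Y] = 1 (diagonal).

R is symmetric with unit diagonal. Assembling:

R = [[1, -0.0333],
 [-0.0333, 1]]


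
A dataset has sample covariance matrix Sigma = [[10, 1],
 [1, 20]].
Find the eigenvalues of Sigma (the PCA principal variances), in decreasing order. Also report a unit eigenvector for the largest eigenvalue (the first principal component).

Step 1 — characteristic polynomial of 2×2 Sigma:
  det(Sigma - λI) = λ² - trace · λ + det = 0.
  trace = 10 + 20 = 30, det = 10·20 - (1)² = 199.
Step 2 — discriminant:
  Δ = trace² - 4·det = 900 - 796 = 104.
Step 3 — eigenvalues:
  λ = (trace ± √Δ)/2 = (30 ± 10.198)/2,
  λ_1 = 20.099,  λ_2 = 9.901.

Step 4 — unit eigenvector for λ_1: solve (Sigma - λ_1 I)v = 0. First row:
  (10 - 20.099)·v_x + (1)·v_y = 0, i.e. (-10.099)·v_x + (1)·v_y = 0,
  so v ∝ (b, λ_1 - a) = (1, 10.099) = u.
  ||u|| = √((1)² + (10.099)²) = √(102.9902) ≈ 10.1484,
  v_1 = u/||u|| ≈ (0.0985, 0.9951) (||v_1|| = 1).

λ_1 = 20.099,  λ_2 = 9.901;  v_1 ≈ (0.0985, 0.9951)


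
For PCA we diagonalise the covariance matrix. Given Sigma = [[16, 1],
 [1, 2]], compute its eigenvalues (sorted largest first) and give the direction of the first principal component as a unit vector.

Step 1 — characteristic polynomial of 2×2 Sigma:
  det(Sigma - λI) = λ² - trace · λ + det = 0.
  trace = 16 + 2 = 18, det = 16·2 - (1)² = 31.
Step 2 — discriminant:
  Δ = trace² - 4·det = 324 - 124 = 200.
Step 3 — eigenvalues:
  λ = (trace ± √Δ)/2 = (18 ± 14.1421)/2,
  λ_1 = 16.0711,  λ_2 = 1.9289.

Step 4 — unit eigenvector for λ_1: solve (Sigma - λ_1 I)v = 0. First row:
  (16 - 16.0711)·v_x + (1)·v_y = 0, i.e. (-0.0711)·v_x + (1)·v_y = 0,
  so v ∝ (b, λ_1 - a) = (1, 0.0711) = u.
  ||u|| = √((1)² + (0.0711)²) = √(1.0051) ≈ 1.0025,
  v_1 = u/||u|| ≈ (0.9975, 0.0709) (||v_1|| = 1).

λ_1 = 16.0711,  λ_2 = 1.9289;  v_1 ≈ (0.9975, 0.0709)


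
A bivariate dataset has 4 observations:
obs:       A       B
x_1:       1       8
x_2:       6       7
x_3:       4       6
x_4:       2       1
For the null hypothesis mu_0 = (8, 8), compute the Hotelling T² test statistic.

Step 1 — sample mean vector:
  mean(A) = (1 + 6 + 4 + 2) / 4 = 13/4 = 3.25
  mean(B) = (8 + 7 + 6 + 1) / 4 = 22/4 = 5.5
  x̄ = (3.25, 5.5),  deviation x̄ - mu_0 = (3.25, 5.5) - (8, 8) = (-4.75, -2.5).

Step 2 — sample covariance matrix, S[i,j] = (1/(n-1)) · Σ_k (x_{k,i} - mean_i) · (x_{k,j} - mean_j), divisor n-1 = 3:
  S[A,A] = ((-2.25)·(-2.25) + (2.75)·(2.75) + (0.75)·(0.75) + (-1.25)·(-1.25)) / 3 = 14.75/3 = 4.9167
  S[A,B] = ((-2.25)·(2.5) + (2.75)·(1.5) + (0.75)·(0.5) + (-1.25)·(-4.5)) / 3 = 4.5/3 = 1.5
  S[B,B] = ((2.5)·(2.5) + (1.5)·(1.5) + (0.5)·(0.5) + (-4.5)·(-4.5)) / 3 = 29/3 = 9.6667
  S = [[4.9167, 1.5],
 [1.5, 9.6667]].

Step 3 — invert S. det(S) = 4.9167·9.6667 - (1.5)² = 45.2778.
  S^{-1} = (1/det) · [[d, -b], [-b, a]] = [[0.2135, -0.0331],
 [-0.0331, 0.1086]].

Step 4 — quadratic form (x̄ - mu_0)^T · S^{-1} · (x̄ - mu_0):
  S^{-1} · (x̄ - mu_0) = (-0.9313, -0.1141),
  (x̄ - mu_0)^T · [...] = (-4.75)·(-0.9313) + (-2.5)·(-0.1141) = 4.7089.

Step 5 — scale by n: T² = 4 · 4.7089 = 18.8356.

T² ≈ 18.8356


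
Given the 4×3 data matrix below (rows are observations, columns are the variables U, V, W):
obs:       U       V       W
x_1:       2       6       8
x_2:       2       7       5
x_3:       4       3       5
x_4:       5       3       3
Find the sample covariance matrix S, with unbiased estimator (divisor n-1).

Step 1 — column means:
  mean(U) = (2 + 2 + 4 + 5) / 4 = 13/4 = 3.25
  mean(V) = (6 + 7 + 3 + 3) / 4 = 19/4 = 4.75
  mean(W) = (8 + 5 + 5 + 3) / 4 = 21/4 = 5.25

Step 2 — sample covariance S[i,j] = (1/(n-1)) · Σ_k (x_{k,i} - mean_i) · (x_{k,j} - mean_j), with n-1 = 3.
  S[U,U] = ((-1.25)·(-1.25) + (-1.25)·(-1.25) + (0.75)·(0.75) + (1.75)·(1.75)) / 3 = 6.75/3 = 2.25
  S[U,V] = ((-1.25)·(1.25) + (-1.25)·(2.25) + (0.75)·(-1.75) + (1.75)·(-1.75)) / 3 = -8.75/3 = -2.9167
  S[U,W] = ((-1.25)·(2.75) + (-1.25)·(-0.25) + (0.75)·(-0.25) + (1.75)·(-2.25)) / 3 = -7.25/3 = -2.4167
  S[V,V] = ((1.25)·(1.25) + (2.25)·(2.25) + (-1.75)·(-1.75) + (-1.75)·(-1.75)) / 3 = 12.75/3 = 4.25
  S[V,W] = ((1.25)·(2.75) + (2.25)·(-0.25) + (-1.75)·(-0.25) + (-1.75)·(-2.25)) / 3 = 7.25/3 = 2.4167
  S[W,W] = ((2.75)·(2.75) + (-0.25)·(-0.25) + (-0.25)·(-0.25) + (-2.25)·(-2.25)) / 3 = 12.75/3 = 4.25

S is symmetric (S[j,i] = S[i,j]). Assembling:

S = [[2.25, -2.9167, -2.4167],
 [-2.9167, 4.25, 2.4167],
 [-2.4167, 2.4167, 4.25]]


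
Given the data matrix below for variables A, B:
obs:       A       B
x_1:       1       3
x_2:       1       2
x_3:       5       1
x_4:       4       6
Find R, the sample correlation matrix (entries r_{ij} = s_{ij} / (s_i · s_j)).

Step 1 — column means:
  mean(A) = (1 + 1 + 5 + 4) / 4 = 11/4 = 2.75
  mean(B) = (3 + 2 + 1 + 6) / 4 = 12/4 = 3

Step 2 — sample variances and covariances s[i,j] = (1/(n-1)) · Σ_k (x_{k,i} - mean_i) · (x_{k,j} - mean_j), with n-1 = 3:
  s[A,A] = ((-1.75)·(-1.75) + (-1.75)·(-1.75) + (2.25)·(2.25) + (1.25)·(1.25)) / 3 = 12.75/3 = 4.25
  s[A,B] = ((-1.75)·(0) + (-1.75)·(-1) + (2.25)·(-2) + (1.25)·(3)) / 3 = 1/3 = 0.3333
  s[B,B] = ((0)·(0) + (-1)·(-1) + (-2)·(-2) + (3)·(3)) / 3 = 14/3 = 4.6667
  Sample standard deviations s_i = √(s[i,i]):
  s(A) = √(4.25) = 2.0616
  s(B) = √(4.6667) = 2.1602

Step 3 — r_{ij} = s_{ij} / (s_i · s_j):
  r[A,A] = 1 (diagonal).
  r[A,B] = 0.3333 / (2.0616 · 2.1602) = 0.3333 / 4.4535 = 0.0748
  r[B,B] = 1 (diagonal).

R is symmetric with unit diagonal. Assembling:

R = [[1, 0.0748],
 [0.0748, 1]]


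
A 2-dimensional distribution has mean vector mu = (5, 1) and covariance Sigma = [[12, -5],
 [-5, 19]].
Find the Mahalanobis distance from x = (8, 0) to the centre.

Step 1 — centre the observation: (x - mu) = (3, -1).

Step 2 — invert Sigma. det(Sigma) = 12·19 - (-5)² = 203.
  Sigma^{-1} = (1/det) · [[d, -b], [-b, a]] = [[0.0936, 0.0246],
 [0.0246, 0.0591]].

Step 3 — form the quadratic (x - mu)^T · Sigma^{-1} · (x - mu):
  Sigma^{-1} · (x - mu) = (0.2562, 0.0148).
  (x - mu)^T · [Sigma^{-1} · (x - mu)] = (3)·(0.2562) + (-1)·(0.0148) = 0.7537.

Step 4 — take square root: d = √(0.7537) ≈ 0.8682.

d(x, mu) = √(0.7537) ≈ 0.8682


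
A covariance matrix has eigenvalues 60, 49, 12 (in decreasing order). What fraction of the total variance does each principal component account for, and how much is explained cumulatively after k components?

Step 1 — total variance = trace(Sigma) = Σ λ_i = 60 + 49 + 12 = 121.

Step 2 — fraction explained by component i = λ_i / Σ λ:
  PC1: 60/121 = 0.4959
  PC2: 49/121 = 0.405
  PC3: 12/121 = 0.0992

Step 3 — cumulative fraction after k components = (λ_1 + ... + λ_k) / Σ λ:
  k = 1: 60/121 = 0.4959
  k = 2: (60 + 49)/121 = 109/121 = 0.9008
  k = 3: (60 + 49 + 12)/121 = 121/121 = 1

Summary (fraction, with percent):

explained: PC1 0.4959 (49.59%), PC2 0.405 (40.5%), PC3 0.0992 (9.92%);  cumulative: 0.4959, 0.9008, 1


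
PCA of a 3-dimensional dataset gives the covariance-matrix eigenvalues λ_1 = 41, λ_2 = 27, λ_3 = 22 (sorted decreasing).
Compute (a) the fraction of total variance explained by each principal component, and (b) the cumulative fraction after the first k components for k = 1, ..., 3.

Step 1 — total variance = trace(Sigma) = Σ λ_i = 41 + 27 + 22 = 90.

Step 2 — fraction explained by component i = λ_i / Σ λ:
  PC1: 41/90 = 0.4556
  PC2: 27/90 = 0.3
  PC3: 22/90 = 0.2444

Step 3 — cumulative fraction after k components = (λ_1 + ... + λ_k) / Σ λ:
  k = 1: 41/90 = 0.4556
  k = 2: (41 + 27)/90 = 68/90 = 0.7556
  k = 3: (41 + 27 + 22)/90 = 90/90 = 1

Summary (fraction, with percent):

explained: PC1 0.4556 (45.56%), PC2 0.3 (30%), PC3 0.2444 (24.44%);  cumulative: 0.4556, 0.7556, 1


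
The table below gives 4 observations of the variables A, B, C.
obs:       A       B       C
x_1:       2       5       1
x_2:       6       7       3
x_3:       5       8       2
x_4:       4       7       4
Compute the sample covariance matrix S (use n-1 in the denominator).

Step 1 — column means:
  mean(A) = (2 + 6 + 5 + 4) / 4 = 17/4 = 4.25
  mean(B) = (5 + 7 + 8 + 7) / 4 = 27/4 = 6.75
  mean(C) = (1 + 3 + 2 + 4) / 4 = 10/4 = 2.5

Step 2 — sample covariance S[i,j] = (1/(n-1)) · Σ_k (x_{k,i} - mean_i) · (x_{k,j} - mean_j), with n-1 = 3.
  S[A,A] = ((-2.25)·(-2.25) + (1.75)·(1.75) + (0.75)·(0.75) + (-0.25)·(-0.25)) / 3 = 8.75/3 = 2.9167
  S[A,B] = ((-2.25)·(-1.75) + (1.75)·(0.25) + (0.75)·(1.25) + (-0.25)·(0.25)) / 3 = 5.25/3 = 1.75
  S[A,C] = ((-2.25)·(-1.5) + (1.75)·(0.5) + (0.75)·(-0.5) + (-0.25)·(1.5)) / 3 = 3.5/3 = 1.1667
  S[B,B] = ((-1.75)·(-1.75) + (0.25)·(0.25) + (1.25)·(1.25) + (0.25)·(0.25)) / 3 = 4.75/3 = 1.5833
  S[B,C] = ((-1.75)·(-1.5) + (0.25)·(0.5) + (1.25)·(-0.5) + (0.25)·(1.5)) / 3 = 2.5/3 = 0.8333
  S[C,C] = ((-1.5)·(-1.5) + (0.5)·(0.5) + (-0.5)·(-0.5) + (1.5)·(1.5)) / 3 = 5/3 = 1.6667

S is symmetric (S[j,i] = S[i,j]). Assembling:

S = [[2.9167, 1.75, 1.1667],
 [1.75, 1.5833, 0.8333],
 [1.1667, 0.8333, 1.6667]]


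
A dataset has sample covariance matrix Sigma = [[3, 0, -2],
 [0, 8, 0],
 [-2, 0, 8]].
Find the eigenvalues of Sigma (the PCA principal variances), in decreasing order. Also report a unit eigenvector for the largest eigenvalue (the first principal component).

Step 1 — characteristic polynomial p(λ) = det(λI - Sigma) = λ³ - tr·λ² + c_1·λ - det, where tr = trace, c_1 = sum of the principal 2×2 minors, det = det(Sigma):
  tr = 3 + 8 + 8 = 19,
  c_1 = (3·8 - (0)²) + (3·8 - (-2)²) + (8·8 - (0)²) = 24 + 20 + 64 = 108,
  det = 3·(8·8 - (0)²) - (0)·((0)·8 - (0)·(-2)) + (-2)·((0)·(0) - 8·(-2)) = 3·(64) - (0)·(0) + (-2)·(16) = 160.
  So p(λ) = λ³ - 19λ² + 108λ - 160.
Step 2 — look for an integer root (rational root theorem: any rational root is an integer divisor of 160). Testing λ = 8:
  p(8) = 512 - 1216 + 864 - 160 = 0  ✓
  Dividing out (λ - 8): p(λ) = (λ - 8)(λ² - 11λ + 20).
Step 3 — remaining eigenvalues from the quadratic λ² - 11λ + 20 = 0:
  Δ = 11² - 4·20 = 121 - 80 = 41,  λ = (11 ± √41)/2 = (11 ± 6.4031)/2 ≈ 8.7016 or 2.2984.
  Sorted: λ_1 = 8.7016,  λ_2 = 8,  λ_3 = 2.2984  (check: sum = 19 = tr ✓).

Step 4 — unit eigenvector for λ_1 ≈ 8.7016: v spans the null space of (Sigma - λ_1 I), whose rows are
  r_1 = (-5.7016, 0, -2),  r_2 = (0, -0.7016, 0),  r_3 = (-2, 0, -0.7016).
  v is orthogonal to every row, so take v ∝ r_1 × r_2 = ((0)·(0) - (-2)·(-0.7016), (-2)·(0) - (-5.7016)·(0), (-5.7016)·(-0.7016) - (0)·(0)) ≈ (-1.4031, 0, 4).
  Rescale (multiply by -1 so the first nonzero entry is positive): u = (1.4031, 0, -4).
  ||u|| = √((1.4031)² + (0)² + (-4)²) = √(17.9688) ≈ 4.239,  v_1 = u/||u|| ≈ (0.331, 0, -0.9436) (||v_1|| = 1).

λ_1 = 8.7016,  λ_2 = 8,  λ_3 = 2.2984;  v_1 ≈ (0.331, 0, -0.9436)


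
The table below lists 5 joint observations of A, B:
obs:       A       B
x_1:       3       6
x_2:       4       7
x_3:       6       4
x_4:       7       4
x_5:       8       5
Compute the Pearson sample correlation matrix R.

Step 1 — column means:
  mean(A) = (3 + 4 + 6 + 7 + 8) / 5 = 28/5 = 5.6
  mean(B) = (6 + 7 + 4 + 4 + 5) / 5 = 26/5 = 5.2

Step 2 — sample variances and covariances s[i,j] = (1/(n-1)) · Σ_k (x_{k,i} - mean_i) · (x_{k,j} - mean_j), with n-1 = 4:
  s[A,A] = ((-2.6)·(-2.6) + (-1.6)·(-1.6) + (0.4)·(0.4) + (1.4)·(1.4) + (2.4)·(2.4)) / 4 = 17.2/4 = 4.3
  s[A,B] = ((-2.6)·(0.8) + (-1.6)·(1.8) + (0.4)·(-1.2) + (1.4)·(-1.2) + (2.4)·(-0.2)) / 4 = -7.6/4 = -1.9
  s[B,B] = ((0.8)·(0.8) + (1.8)·(1.8) + (-1.2)·(-1.2) + (-1.2)·(-1.2) + (-0.2)·(-0.2)) / 4 = 6.8/4 = 1.7
  Sample standard deviations s_i = √(s[i,i]):
  s(A) = √(4.3) = 2.0736
  s(B) = √(1.7) = 1.3038

Step 3 — r_{ij} = s_{ij} / (s_i · s_j):
  r[A,A] = 1 (diagonal).
  r[A,B] = -1.9 / (2.0736 · 1.3038) = -1.9 / 2.7037 = -0.7027
  r[B,B] = 1 (diagonal).

R is symmetric with unit diagonal. Assembling:

R = [[1, -0.7027],
 [-0.7027, 1]]


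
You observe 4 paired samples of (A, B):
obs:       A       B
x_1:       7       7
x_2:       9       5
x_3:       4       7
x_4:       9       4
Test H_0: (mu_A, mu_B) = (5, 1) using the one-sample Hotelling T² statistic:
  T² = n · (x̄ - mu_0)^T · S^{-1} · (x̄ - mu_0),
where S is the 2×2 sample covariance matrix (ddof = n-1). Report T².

Step 1 — sample mean vector:
  mean(A) = (7 + 9 + 4 + 9) / 4 = 29/4 = 7.25
  mean(B) = (7 + 5 + 7 + 4) / 4 = 23/4 = 5.75
  x̄ = (7.25, 5.75),  deviation x̄ - mu_0 = (7.25, 5.75) - (5, 1) = (2.25, 4.75).

Step 2 — sample covariance matrix, S[i,j] = (1/(n-1)) · Σ_k (x_{k,i} - mean_i) · (x_{k,j} - mean_j), divisor n-1 = 3:
  S[A,A] = ((-0.25)·(-0.25) + (1.75)·(1.75) + (-3.25)·(-3.25) + (1.75)·(1.75)) / 3 = 16.75/3 = 5.5833
  S[A,B] = ((-0.25)·(1.25) + (1.75)·(-0.75) + (-3.25)·(1.25) + (1.75)·(-1.75)) / 3 = -8.75/3 = -2.9167
  S[B,B] = ((1.25)·(1.25) + (-0.75)·(-0.75) + (1.25)·(1.25) + (-1.75)·(-1.75)) / 3 = 6.75/3 = 2.25
  S = [[5.5833, -2.9167],
 [-2.9167, 2.25]].

Step 3 — invert S. det(S) = 5.5833·2.25 - (-2.9167)² = 4.0556.
  S^{-1} = (1/det) · [[d, -b], [-b, a]] = [[0.5548, 0.7192],
 [0.7192, 1.3767]].

Step 4 — quadratic form (x̄ - mu_0)^T · S^{-1} · (x̄ - mu_0):
  S^{-1} · (x̄ - mu_0) = (4.6644, 8.1575),
  (x̄ - mu_0)^T · [...] = (2.25)·(4.6644) + (4.75)·(8.1575) = 49.2432.

Step 5 — scale by n: T² = 4 · 49.2432 = 196.9726.

T² ≈ 196.9726


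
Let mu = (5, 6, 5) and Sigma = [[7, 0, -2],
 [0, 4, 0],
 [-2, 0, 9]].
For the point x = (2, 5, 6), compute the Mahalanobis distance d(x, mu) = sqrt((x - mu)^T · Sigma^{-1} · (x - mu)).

Step 1 — centre the observation: (x - mu) = (-3, -1, 1).

Step 2 — invert Sigma (cofactor / det for 3×3, or solve directly):
  Sigma^{-1} = [[0.1525, 0, 0.0339],
 [0, 0.25, 0],
 [0.0339, 0, 0.1186]].

Step 3 — form the quadratic (x - mu)^T · Sigma^{-1} · (x - mu):
  Sigma^{-1} · (x - mu) = (-0.4237, -0.25, 0.0169).
  (x - mu)^T · [Sigma^{-1} · (x - mu)] = (-3)·(-0.4237) + (-1)·(-0.25) + (1)·(0.0169) = 1.5381.

Step 4 — take square root: d = √(1.5381) ≈ 1.2402.

d(x, mu) = √(1.5381) ≈ 1.2402


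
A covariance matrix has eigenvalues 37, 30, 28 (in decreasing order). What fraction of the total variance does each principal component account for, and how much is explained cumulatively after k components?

Step 1 — total variance = trace(Sigma) = Σ λ_i = 37 + 30 + 28 = 95.

Step 2 — fraction explained by component i = λ_i / Σ λ:
  PC1: 37/95 = 0.3895
  PC2: 30/95 = 0.3158
  PC3: 28/95 = 0.2947

Step 3 — cumulative fraction after k components = (λ_1 + ... + λ_k) / Σ λ:
  k = 1: 37/95 = 0.3895
  k = 2: (37 + 30)/95 = 67/95 = 0.7053
  k = 3: (37 + 30 + 28)/95 = 95/95 = 1

Summary (fraction, with percent):

explained: PC1 0.3895 (38.95%), PC2 0.3158 (31.58%), PC3 0.2947 (29.47%);  cumulative: 0.3895, 0.7053, 1


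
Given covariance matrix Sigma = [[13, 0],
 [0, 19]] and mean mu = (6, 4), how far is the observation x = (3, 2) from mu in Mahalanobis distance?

Step 1 — centre the observation: (x - mu) = (-3, -2).

Step 2 — invert Sigma. det(Sigma) = 13·19 - (0)² = 247.
  Sigma^{-1} = (1/det) · [[d, -b], [-b, a]] = [[0.0769, 0],
 [0, 0.0526]].

Step 3 — form the quadratic (x - mu)^T · Sigma^{-1} · (x - mu):
  Sigma^{-1} · (x - mu) = (-0.2308, -0.1053).
  (x - mu)^T · [Sigma^{-1} · (x - mu)] = (-3)·(-0.2308) + (-2)·(-0.1053) = 0.9028.

Step 4 — take square root: d = √(0.9028) ≈ 0.9502.

d(x, mu) = √(0.9028) ≈ 0.9502


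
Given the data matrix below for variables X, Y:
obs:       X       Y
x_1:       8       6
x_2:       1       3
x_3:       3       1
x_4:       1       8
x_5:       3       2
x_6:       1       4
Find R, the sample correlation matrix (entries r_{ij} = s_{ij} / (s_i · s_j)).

Step 1 — column means:
  mean(X) = (8 + 1 + 3 + 1 + 3 + 1) / 6 = 17/6 = 2.8333
  mean(Y) = (6 + 3 + 1 + 8 + 2 + 4) / 6 = 24/6 = 4

Step 2 — sample variances and covariances s[i,j] = (1/(n-1)) · Σ_k (x_{k,i} - mean_i) · (x_{k,j} - mean_j), with n-1 = 5:
  s[X,X] = ((5.1667)·(5.1667) + (-1.8333)·(-1.8333) + (0.1667)·(0.1667) + (-1.8333)·(-1.8333) + (0.1667)·(0.1667) + (-1.8333)·(-1.8333)) / 5 = 36.8333/5 = 7.3667
  s[X,Y] = ((5.1667)·(2) + (-1.8333)·(-1) + (0.1667)·(-3) + (-1.8333)·(4) + (0.1667)·(-2) + (-1.8333)·(0)) / 5 = 4/5 = 0.8
  s[Y,Y] = ((2)·(2) + (-1)·(-1) + (-3)·(-3) + (4)·(4) + (-2)·(-2) + (0)·(0)) / 5 = 34/5 = 6.8
  Sample standard deviations s_i = √(s[i,i]):
  s(X) = √(7.3667) = 2.7142
  s(Y) = √(6.8) = 2.6077

Step 3 — r_{ij} = s_{ij} / (s_i · s_j):
  r[X,X] = 1 (diagonal).
  r[X,Y] = 0.8 / (2.7142 · 2.6077) = 0.8 / 7.0777 = 0.113
  r[Y,Y] = 1 (diagonal).

R is symmetric with unit diagonal. Assembling:

R = [[1, 0.113],
 [0.113, 1]]


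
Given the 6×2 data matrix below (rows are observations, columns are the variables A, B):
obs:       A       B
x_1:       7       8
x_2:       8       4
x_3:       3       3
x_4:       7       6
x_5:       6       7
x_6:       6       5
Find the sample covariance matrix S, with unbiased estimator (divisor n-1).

Step 1 — column means:
  mean(A) = (7 + 8 + 3 + 7 + 6 + 6) / 6 = 37/6 = 6.1667
  mean(B) = (8 + 4 + 3 + 6 + 7 + 5) / 6 = 33/6 = 5.5

Step 2 — sample covariance S[i,j] = (1/(n-1)) · Σ_k (x_{k,i} - mean_i) · (x_{k,j} - mean_j), with n-1 = 5.
  S[A,A] = ((0.8333)·(0.8333) + (1.8333)·(1.8333) + (-3.1667)·(-3.1667) + (0.8333)·(0.8333) + (-0.1667)·(-0.1667) + (-0.1667)·(-0.1667)) / 5 = 14.8333/5 = 2.9667
  S[A,B] = ((0.8333)·(2.5) + (1.8333)·(-1.5) + (-3.1667)·(-2.5) + (0.8333)·(0.5) + (-0.1667)·(1.5) + (-0.1667)·(-0.5)) / 5 = 7.5/5 = 1.5
  S[B,B] = ((2.5)·(2.5) + (-1.5)·(-1.5) + (-2.5)·(-2.5) + (0.5)·(0.5) + (1.5)·(1.5) + (-0.5)·(-0.5)) / 5 = 17.5/5 = 3.5

S is symmetric (S[j,i] = S[i,j]). Assembling:

S = [[2.9667, 1.5],
 [1.5, 3.5]]


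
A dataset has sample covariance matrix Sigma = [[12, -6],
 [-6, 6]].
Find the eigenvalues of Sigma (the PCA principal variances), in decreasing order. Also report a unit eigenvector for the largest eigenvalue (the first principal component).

Step 1 — characteristic polynomial of 2×2 Sigma:
  det(Sigma - λI) = λ² - trace · λ + det = 0.
  trace = 12 + 6 = 18, det = 12·6 - (-6)² = 36.
Step 2 — discriminant:
  Δ = trace² - 4·det = 324 - 144 = 180.
Step 3 — eigenvalues:
  λ = (trace ± √Δ)/2 = (18 ± 13.4164)/2,
  λ_1 = 15.7082,  λ_2 = 2.2918.

Step 4 — unit eigenvector for λ_1: solve (Sigma - λ_1 I)v = 0. First row:
  (12 - 15.7082)·v_x + (-6)·v_y = 0, i.e. (-3.7082)·v_x + (-6)·v_y = 0,
  so v ∝ (b, λ_1 - a) = (-6, 3.7082); multiply by -1 so the first entry is positive: u = (6, -3.7082).
  ||u|| = √((6)² + (-3.7082)²) = √(49.7508) ≈ 7.0534,
  v_1 = u/||u|| ≈ (0.8507, -0.5257) (||v_1|| = 1).

λ_1 = 15.7082,  λ_2 = 2.2918;  v_1 ≈ (0.8507, -0.5257)


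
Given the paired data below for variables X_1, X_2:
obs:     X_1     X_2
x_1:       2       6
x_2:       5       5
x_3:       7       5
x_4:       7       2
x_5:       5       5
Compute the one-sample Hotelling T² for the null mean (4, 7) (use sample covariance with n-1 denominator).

Step 1 — sample mean vector:
  mean(X_1) = (2 + 5 + 7 + 7 + 5) / 5 = 26/5 = 5.2
  mean(X_2) = (6 + 5 + 5 + 2 + 5) / 5 = 23/5 = 4.6
  x̄ = (5.2, 4.6),  deviation x̄ - mu_0 = (5.2, 4.6) - (4, 7) = (1.2, -2.4).

Step 2 — sample covariance matrix, S[i,j] = (1/(n-1)) · Σ_k (x_{k,i} - mean_i) · (x_{k,j} - mean_j), divisor n-1 = 4:
  S[X_1,X_1] = ((-3.2)·(-3.2) + (-0.2)·(-0.2) + (1.8)·(1.8) + (1.8)·(1.8) + (-0.2)·(-0.2)) / 4 = 16.8/4 = 4.2
  S[X_1,X_2] = ((-3.2)·(1.4) + (-0.2)·(0.4) + (1.8)·(0.4) + (1.8)·(-2.6) + (-0.2)·(0.4)) / 4 = -8.6/4 = -2.15
  S[X_2,X_2] = ((1.4)·(1.4) + (0.4)·(0.4) + (0.4)·(0.4) + (-2.6)·(-2.6) + (0.4)·(0.4)) / 4 = 9.2/4 = 2.3
  S = [[4.2, -2.15],
 [-2.15, 2.3]].

Step 3 — invert S. det(S) = 4.2·2.3 - (-2.15)² = 5.0375.
  S^{-1} = (1/det) · [[d, -b], [-b, a]] = [[0.4566, 0.4268],
 [0.4268, 0.8337]].

Step 4 — quadratic form (x̄ - mu_0)^T · S^{-1} · (x̄ - mu_0):
  S^{-1} · (x̄ - mu_0) = (-0.4764, -1.4888),
  (x̄ - mu_0)^T · [...] = (1.2)·(-0.4764) + (-2.4)·(-1.4888) = 3.0015.

Step 5 — scale by n: T² = 5 · 3.0015 = 15.0074.

T² ≈ 15.0074


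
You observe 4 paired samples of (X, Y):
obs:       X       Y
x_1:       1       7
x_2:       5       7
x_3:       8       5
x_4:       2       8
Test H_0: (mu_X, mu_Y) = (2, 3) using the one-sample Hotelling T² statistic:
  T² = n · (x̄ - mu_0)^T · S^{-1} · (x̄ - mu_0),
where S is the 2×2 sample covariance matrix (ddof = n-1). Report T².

Step 1 — sample mean vector:
  mean(X) = (1 + 5 + 8 + 2) / 4 = 16/4 = 4
  mean(Y) = (7 + 7 + 5 + 8) / 4 = 27/4 = 6.75
  x̄ = (4, 6.75),  deviation x̄ - mu_0 = (4, 6.75) - (2, 3) = (2, 3.75).

Step 2 — sample covariance matrix, S[i,j] = (1/(n-1)) · Σ_k (x_{k,i} - mean_i) · (x_{k,j} - mean_j), divisor n-1 = 3:
  S[X,X] = ((-3)·(-3) + (1)·(1) + (4)·(4) + (-2)·(-2)) / 3 = 30/3 = 10
  S[X,Y] = ((-3)·(0.25) + (1)·(0.25) + (4)·(-1.75) + (-2)·(1.25)) / 3 = -10/3 = -3.3333
  S[Y,Y] = ((0.25)·(0.25) + (0.25)·(0.25) + (-1.75)·(-1.75) + (1.25)·(1.25)) / 3 = 4.75/3 = 1.5833
  S = [[10, -3.3333],
 [-3.3333, 1.5833]].

Step 3 — invert S. det(S) = 10·1.5833 - (-3.3333)² = 4.7222.
  S^{-1} = (1/det) · [[d, -b], [-b, a]] = [[0.3353, 0.7059],
 [0.7059, 2.1176]].

Step 4 — quadratic form (x̄ - mu_0)^T · S^{-1} · (x̄ - mu_0):
  S^{-1} · (x̄ - mu_0) = (3.3176, 9.3529),
  (x̄ - mu_0)^T · [...] = (2)·(3.3176) + (3.75)·(9.3529) = 41.7088.

Step 5 — scale by n: T² = 4 · 41.7088 = 166.8353.

T² ≈ 166.8353


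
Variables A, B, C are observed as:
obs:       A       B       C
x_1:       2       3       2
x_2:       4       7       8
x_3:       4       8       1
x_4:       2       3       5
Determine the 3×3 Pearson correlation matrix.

Step 1 — column means:
  mean(A) = (2 + 4 + 4 + 2) / 4 = 12/4 = 3
  mean(B) = (3 + 7 + 8 + 3) / 4 = 21/4 = 5.25
  mean(C) = (2 + 8 + 1 + 5) / 4 = 16/4 = 4

Step 2 — sample variances and covariances s[i,j] = (1/(n-1)) · Σ_k (x_{k,i} - mean_i) · (x_{k,j} - mean_j), with n-1 = 3:
  s[A,A] = ((-1)·(-1) + (1)·(1) + (1)·(1) + (-1)·(-1)) / 3 = 4/3 = 1.3333
  s[A,B] = ((-1)·(-2.25) + (1)·(1.75) + (1)·(2.75) + (-1)·(-2.25)) / 3 = 9/3 = 3
  s[A,C] = ((-1)·(-2) + (1)·(4) + (1)·(-3) + (-1)·(1)) / 3 = 2/3 = 0.6667
  s[B,B] = ((-2.25)·(-2.25) + (1.75)·(1.75) + (2.75)·(2.75) + (-2.25)·(-2.25)) / 3 = 20.75/3 = 6.9167
  s[B,C] = ((-2.25)·(-2) + (1.75)·(4) + (2.75)·(-3) + (-2.25)·(1)) / 3 = 1/3 = 0.3333
  s[C,C] = ((-2)·(-2) + (4)·(4) + (-3)·(-3) + (1)·(1)) / 3 = 30/3 = 10
  Sample standard deviations s_i = √(s[i,i]):
  s(A) = √(1.3333) = 1.1547
  s(B) = √(6.9167) = 2.63
  s(C) = √(10) = 3.1623

Step 3 — r_{ij} = s_{ij} / (s_i · s_j):
  r[A,A] = 1 (diagonal).
  r[A,B] = 3 / (1.1547 · 2.63) = 3 / 3.0368 = 0.9879
  r[A,C] = 0.6667 / (1.1547 · 3.1623) = 0.6667 / 3.6515 = 0.1826
  r[B,B] = 1 (diagonal).
  r[B,C] = 0.3333 / (2.63 · 3.1623) = 0.3333 / 8.3166 = 0.0401
  r[C,C] = 1 (diagonal).

R is symmetric with unit diagonal. Assembling:

R = [[1, 0.9879, 0.1826],
 [0.9879, 1, 0.0401],
 [0.1826, 0.0401, 1]]


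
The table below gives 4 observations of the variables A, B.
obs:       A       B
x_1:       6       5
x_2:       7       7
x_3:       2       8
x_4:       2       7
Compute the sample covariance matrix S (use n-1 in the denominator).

Step 1 — column means:
  mean(A) = (6 + 7 + 2 + 2) / 4 = 17/4 = 4.25
  mean(B) = (5 + 7 + 8 + 7) / 4 = 27/4 = 6.75

Step 2 — sample covariance S[i,j] = (1/(n-1)) · Σ_k (x_{k,i} - mean_i) · (x_{k,j} - mean_j), with n-1 = 3.
  S[A,A] = ((1.75)·(1.75) + (2.75)·(2.75) + (-2.25)·(-2.25) + (-2.25)·(-2.25)) / 3 = 20.75/3 = 6.9167
  S[A,B] = ((1.75)·(-1.75) + (2.75)·(0.25) + (-2.25)·(1.25) + (-2.25)·(0.25)) / 3 = -5.75/3 = -1.9167
  S[B,B] = ((-1.75)·(-1.75) + (0.25)·(0.25) + (1.25)·(1.25) + (0.25)·(0.25)) / 3 = 4.75/3 = 1.5833

S is symmetric (S[j,i] = S[i,j]). Assembling:

S = [[6.9167, -1.9167],
 [-1.9167, 1.5833]]


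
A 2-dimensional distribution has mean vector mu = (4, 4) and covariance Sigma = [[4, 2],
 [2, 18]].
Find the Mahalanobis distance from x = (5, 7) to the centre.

Step 1 — centre the observation: (x - mu) = (1, 3).

Step 2 — invert Sigma. det(Sigma) = 4·18 - (2)² = 68.
  Sigma^{-1} = (1/det) · [[d, -b], [-b, a]] = [[0.2647, -0.0294],
 [-0.0294, 0.0588]].

Step 3 — form the quadratic (x - mu)^T · Sigma^{-1} · (x - mu):
  Sigma^{-1} · (x - mu) = (0.1765, 0.1471).
  (x - mu)^T · [Sigma^{-1} · (x - mu)] = (1)·(0.1765) + (3)·(0.1471) = 0.6176.

Step 4 — take square root: d = √(0.6176) ≈ 0.7859.

d(x, mu) = √(0.6176) ≈ 0.7859


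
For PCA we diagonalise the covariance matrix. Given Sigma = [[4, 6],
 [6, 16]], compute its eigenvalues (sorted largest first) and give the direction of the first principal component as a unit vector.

Step 1 — characteristic polynomial of 2×2 Sigma:
  det(Sigma - λI) = λ² - trace · λ + det = 0.
  trace = 4 + 16 = 20, det = 4·16 - (6)² = 28.
Step 2 — discriminant:
  Δ = trace² - 4·det = 400 - 112 = 288.
Step 3 — eigenvalues:
  λ = (trace ± √Δ)/2 = (20 ± 16.9706)/2,
  λ_1 = 18.4853,  λ_2 = 1.5147.

Step 4 — unit eigenvector for λ_1: solve (Sigma - λ_1 I)v = 0. First row:
  (4 - 18.4853)·v_x + (6)·v_y = 0, i.e. (-14.4853)·v_x + (6)·v_y = 0,
  so v ∝ (b, λ_1 - a) = (6, 14.4853) = u.
  ||u|| = √((6)² + (14.4853)²) = √(245.8234) ≈ 15.6788,
  v_1 = u/||u|| ≈ (0.3827, 0.9239) (||v_1|| = 1).

λ_1 = 18.4853,  λ_2 = 1.5147;  v_1 ≈ (0.3827, 0.9239)


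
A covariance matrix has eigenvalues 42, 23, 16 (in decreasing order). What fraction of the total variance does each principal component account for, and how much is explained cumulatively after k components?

Step 1 — total variance = trace(Sigma) = Σ λ_i = 42 + 23 + 16 = 81.

Step 2 — fraction explained by component i = λ_i / Σ λ:
  PC1: 42/81 = 0.5185
  PC2: 23/81 = 0.284
  PC3: 16/81 = 0.1975

Step 3 — cumulative fraction after k components = (λ_1 + ... + λ_k) / Σ λ:
  k = 1: 42/81 = 0.5185
  k = 2: (42 + 23)/81 = 65/81 = 0.8025
  k = 3: (42 + 23 + 16)/81 = 81/81 = 1

Summary (fraction, with percent):

explained: PC1 0.5185 (51.85%), PC2 0.284 (28.4%), PC3 0.1975 (19.75%);  cumulative: 0.5185, 0.8025, 1


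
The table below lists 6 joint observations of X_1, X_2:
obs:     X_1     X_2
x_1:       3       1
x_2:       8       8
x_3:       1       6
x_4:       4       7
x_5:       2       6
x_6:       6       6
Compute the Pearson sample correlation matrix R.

Step 1 — column means:
  mean(X_1) = (3 + 8 + 1 + 4 + 2 + 6) / 6 = 24/6 = 4
  mean(X_2) = (1 + 8 + 6 + 7 + 6 + 6) / 6 = 34/6 = 5.6667

Step 2 — sample variances and covariances s[i,j] = (1/(n-1)) · Σ_k (x_{k,i} - mean_i) · (x_{k,j} - mean_j), with n-1 = 5:
  s[X_1,X_1] = ((-1)·(-1) + (4)·(4) + (-3)·(-3) + (0)·(0) + (-2)·(-2) + (2)·(2)) / 5 = 34/5 = 6.8
  s[X_1,X_2] = ((-1)·(-4.6667) + (4)·(2.3333) + (-3)·(0.3333) + (0)·(1.3333) + (-2)·(0.3333) + (2)·(0.3333)) / 5 = 13/5 = 2.6
  s[X_2,X_2] = ((-4.6667)·(-4.6667) + (2.3333)·(2.3333) + (0.3333)·(0.3333) + (1.3333)·(1.3333) + (0.3333)·(0.3333) + (0.3333)·(0.3333)) / 5 = 29.3333/5 = 5.8667
  Sample standard deviations s_i = √(s[i,i]):
  s(X_1) = √(6.8) = 2.6077
  s(X_2) = √(5.8667) = 2.4221

Step 3 — r_{ij} = s_{ij} / (s_i · s_j):
  r[X_1,X_1] = 1 (diagonal).
  r[X_1,X_2] = 2.6 / (2.6077 · 2.4221) = 2.6 / 6.3161 = 0.4116
  r[X_2,X_2] = 1 (diagonal).

R is symmetric with unit diagonal. Assembling:

R = [[1, 0.4116],
 [0.4116, 1]]


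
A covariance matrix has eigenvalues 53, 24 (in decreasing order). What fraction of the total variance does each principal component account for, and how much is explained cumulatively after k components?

Step 1 — total variance = trace(Sigma) = Σ λ_i = 53 + 24 = 77.

Step 2 — fraction explained by component i = λ_i / Σ λ:
  PC1: 53/77 = 0.6883
  PC2: 24/77 = 0.3117

Step 3 — cumulative fraction after k components = (λ_1 + ... + λ_k) / Σ λ:
  k = 1: 53/77 = 0.6883
  k = 2: (53 + 24)/77 = 77/77 = 1

Summary (fraction, with percent):

explained: PC1 0.6883 (68.83%), PC2 0.3117 (31.17%);  cumulative: 0.6883, 1


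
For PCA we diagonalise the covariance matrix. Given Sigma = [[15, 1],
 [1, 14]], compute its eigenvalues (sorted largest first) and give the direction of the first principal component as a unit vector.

Step 1 — characteristic polynomial of 2×2 Sigma:
  det(Sigma - λI) = λ² - trace · λ + det = 0.
  trace = 15 + 14 = 29, det = 15·14 - (1)² = 209.
Step 2 — discriminant:
  Δ = trace² - 4·det = 841 - 836 = 5.
Step 3 — eigenvalues:
  λ = (trace ± √Δ)/2 = (29 ± 2.2361)/2,
  λ_1 = 15.618,  λ_2 = 13.382.

Step 4 — unit eigenvector for λ_1: solve (Sigma - λ_1 I)v = 0. First row:
  (15 - 15.618)·v_x + (1)·v_y = 0, i.e. (-0.618)·v_x + (1)·v_y = 0,
  so v ∝ (b, λ_1 - a) = (1, 0.618) = u.
  ||u|| = √((1)² + (0.618)²) = √(1.382) ≈ 1.1756,
  v_1 = u/||u|| ≈ (0.8507, 0.5257) (||v_1|| = 1).

λ_1 = 15.618,  λ_2 = 13.382;  v_1 ≈ (0.8507, 0.5257)


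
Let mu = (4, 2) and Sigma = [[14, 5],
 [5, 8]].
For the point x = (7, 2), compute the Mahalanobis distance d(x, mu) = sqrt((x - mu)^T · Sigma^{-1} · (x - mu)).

Step 1 — centre the observation: (x - mu) = (3, 0).

Step 2 — invert Sigma. det(Sigma) = 14·8 - (5)² = 87.
  Sigma^{-1} = (1/det) · [[d, -b], [-b, a]] = [[0.092, -0.0575],
 [-0.0575, 0.1609]].

Step 3 — form the quadratic (x - mu)^T · Sigma^{-1} · (x - mu):
  Sigma^{-1} · (x - mu) = (0.2759, -0.1724).
  (x - mu)^T · [Sigma^{-1} · (x - mu)] = (3)·(0.2759) + (0)·(-0.1724) = 0.8276.

Step 4 — take square root: d = √(0.8276) ≈ 0.9097.

d(x, mu) = √(0.8276) ≈ 0.9097


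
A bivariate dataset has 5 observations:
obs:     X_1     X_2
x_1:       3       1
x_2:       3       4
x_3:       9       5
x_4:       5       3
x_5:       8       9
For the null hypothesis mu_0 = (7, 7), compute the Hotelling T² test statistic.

Step 1 — sample mean vector:
  mean(X_1) = (3 + 3 + 9 + 5 + 8) / 5 = 28/5 = 5.6
  mean(X_2) = (1 + 4 + 5 + 3 + 9) / 5 = 22/5 = 4.4
  x̄ = (5.6, 4.4),  deviation x̄ - mu_0 = (5.6, 4.4) - (7, 7) = (-1.4, -2.6).

Step 2 — sample covariance matrix, S[i,j] = (1/(n-1)) · Σ_k (x_{k,i} - mean_i) · (x_{k,j} - mean_j), divisor n-1 = 4:
  S[X_1,X_1] = ((-2.6)·(-2.6) + (-2.6)·(-2.6) + (3.4)·(3.4) + (-0.6)·(-0.6) + (2.4)·(2.4)) / 4 = 31.2/4 = 7.8
  S[X_1,X_2] = ((-2.6)·(-3.4) + (-2.6)·(-0.4) + (3.4)·(0.6) + (-0.6)·(-1.4) + (2.4)·(4.6)) / 4 = 23.8/4 = 5.95
  S[X_2,X_2] = ((-3.4)·(-3.4) + (-0.4)·(-0.4) + (0.6)·(0.6) + (-1.4)·(-1.4) + (4.6)·(4.6)) / 4 = 35.2/4 = 8.8
  S = [[7.8, 5.95],
 [5.95, 8.8]].

Step 3 — invert S. det(S) = 7.8·8.8 - (5.95)² = 33.2375.
  S^{-1} = (1/det) · [[d, -b], [-b, a]] = [[0.2648, -0.179],
 [-0.179, 0.2347]].

Step 4 — quadratic form (x̄ - mu_0)^T · S^{-1} · (x̄ - mu_0):
  S^{-1} · (x̄ - mu_0) = (0.0948, -0.3595),
  (x̄ - mu_0)^T · [...] = (-1.4)·(0.0948) + (-2.6)·(-0.3595) = 0.8021.

Step 5 — scale by n: T² = 5 · 0.8021 = 4.0105.

T² ≈ 4.0105
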